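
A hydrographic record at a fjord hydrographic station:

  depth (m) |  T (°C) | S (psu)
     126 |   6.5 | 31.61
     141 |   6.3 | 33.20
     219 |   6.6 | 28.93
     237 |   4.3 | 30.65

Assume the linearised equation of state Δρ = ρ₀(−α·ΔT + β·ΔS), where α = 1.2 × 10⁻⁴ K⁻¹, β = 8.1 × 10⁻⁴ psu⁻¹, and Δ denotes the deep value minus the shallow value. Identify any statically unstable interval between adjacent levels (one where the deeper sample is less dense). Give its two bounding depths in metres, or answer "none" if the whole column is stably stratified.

Evaluate Δρ/ρ₀ = −αΔT + βΔS across each adjacent pair:
  126–141 m: −αΔT+βΔS = −(1.2 × 10⁻⁴)(-0.2)+(8.1 × 10⁻⁴)(+1.59) = 1.3 × 10⁻³ → stable
  141–219 m: −αΔT+βΔS = −(1.2 × 10⁻⁴)(+0.3)+(8.1 × 10⁻⁴)(-4.27) = -3.5 × 10⁻³ → UNSTABLE
  219–237 m: −αΔT+βΔS = −(1.2 × 10⁻⁴)(-2.3)+(8.1 × 10⁻⁴)(+1.72) = 1.7 × 10⁻³ → stable
The 141–219 m interval has Δρ < 0: lighter water underlies denser water.

141–219 m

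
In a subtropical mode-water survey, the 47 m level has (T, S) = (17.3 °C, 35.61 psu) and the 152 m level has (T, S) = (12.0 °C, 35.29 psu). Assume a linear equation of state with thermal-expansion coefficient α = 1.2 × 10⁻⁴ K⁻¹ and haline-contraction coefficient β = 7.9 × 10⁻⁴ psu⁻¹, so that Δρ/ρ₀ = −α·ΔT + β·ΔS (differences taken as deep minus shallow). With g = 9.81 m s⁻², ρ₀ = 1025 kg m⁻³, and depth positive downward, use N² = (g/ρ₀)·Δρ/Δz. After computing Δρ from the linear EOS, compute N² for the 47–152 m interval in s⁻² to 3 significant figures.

ΔT = -5.3 K, ΔS = -0.32 psu (deep − shallow).
Δρ/ρ₀ = −αΔT + βΔS = 6.36 × 10⁻⁴ − 2.528 × 10⁻⁴ = 3.832 × 10⁻⁴, so Δρ ≈ 0.3928 kg m⁻³.
N² = (g/ρ₀)·Δρ/Δz = g·(Δρ/ρ₀)/Δz = 9.81 × 3.832 × 10⁻⁴ / 105 = 3.5802 × 10⁻⁵ s⁻² ≈ 3.58 × 10⁻⁵ s⁻².

3.58 × 10⁻⁵ s⁻²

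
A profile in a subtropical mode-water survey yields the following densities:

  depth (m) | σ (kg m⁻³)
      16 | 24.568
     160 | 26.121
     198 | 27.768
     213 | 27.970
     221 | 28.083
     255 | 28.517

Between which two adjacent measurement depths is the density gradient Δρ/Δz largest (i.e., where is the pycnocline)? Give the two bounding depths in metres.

160–198 m

Compute the density gradient over each adjacent pair:
  16–160 m: Δρ/Δz = 1.553/144 = 0.011 kg m⁻⁴
  160–198 m: Δρ/Δz = 1.647/38 = 0.043 kg m⁻⁴
  198–213 m: Δρ/Δz = 0.202/15 = 0.013 kg m⁻⁴
  213–221 m: Δρ/Δz = 0.113/8 = 0.014 kg m⁻⁴
  221–255 m: Δρ/Δz = 0.434/34 = 0.013 kg m⁻⁴
The largest gradient is in the 160–198 m interval — the pycnocline.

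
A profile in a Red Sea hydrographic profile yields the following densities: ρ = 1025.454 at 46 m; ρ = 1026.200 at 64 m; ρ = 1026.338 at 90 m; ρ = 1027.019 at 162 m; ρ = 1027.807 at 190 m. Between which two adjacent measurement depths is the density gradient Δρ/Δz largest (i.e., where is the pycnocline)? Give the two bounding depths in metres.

46–64 m

Compute the density gradient over each adjacent pair:
  46–64 m: Δρ/Δz = 0.746/18 = 0.041 kg m⁻⁴
  64–90 m: Δρ/Δz = 0.138/26 = 5.3 × 10⁻³ kg m⁻⁴
  90–162 m: Δρ/Δz = 0.681/72 = 9.5 × 10⁻³ kg m⁻⁴
  162–190 m: Δρ/Δz = 0.788/28 = 0.028 kg m⁻⁴
The largest gradient is in the 46–64 m interval — the pycnocline.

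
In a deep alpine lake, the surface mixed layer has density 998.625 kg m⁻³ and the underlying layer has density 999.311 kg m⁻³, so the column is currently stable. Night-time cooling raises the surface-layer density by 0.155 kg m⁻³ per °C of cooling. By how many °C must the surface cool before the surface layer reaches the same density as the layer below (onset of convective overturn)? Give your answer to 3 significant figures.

4.43 °C

Density deficit of the surface layer: 999.311 − 998.625 = 0.686 kg m⁻³.
Required change = 0.686 / 0.155 = 4.43 °C.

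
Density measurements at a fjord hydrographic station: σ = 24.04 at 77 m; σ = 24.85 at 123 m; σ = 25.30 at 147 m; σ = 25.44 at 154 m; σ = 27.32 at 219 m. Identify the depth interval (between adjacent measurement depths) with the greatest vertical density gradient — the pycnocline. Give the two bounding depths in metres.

154–219 m

Compute the density gradient over each adjacent pair:
  77–123 m: Δρ/Δz = 0.81/46 = 0.018 kg m⁻⁴
  123–147 m: Δρ/Δz = 0.45/24 = 0.019 kg m⁻⁴
  147–154 m: Δρ/Δz = 0.14/7 = 0.020 kg m⁻⁴
  154–219 m: Δρ/Δz = 1.88/65 = 0.029 kg m⁻⁴
The largest gradient is in the 154–219 m interval — the pycnocline.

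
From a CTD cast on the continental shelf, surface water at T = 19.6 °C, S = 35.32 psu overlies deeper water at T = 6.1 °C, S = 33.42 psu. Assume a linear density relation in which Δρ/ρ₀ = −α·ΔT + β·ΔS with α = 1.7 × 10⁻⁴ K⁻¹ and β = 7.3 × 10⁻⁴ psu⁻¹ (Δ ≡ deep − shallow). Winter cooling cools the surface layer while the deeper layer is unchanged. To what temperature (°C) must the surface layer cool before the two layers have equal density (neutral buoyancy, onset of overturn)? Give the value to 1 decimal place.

Neutral buoyancy requires Δρ = 0, i.e. −α(T_deep − T_surf′) + β(S_deep − S_surf) = 0.
T_surf′ = T_deep − (β/α)·ΔS = 6.1 − (7.3 × 10⁻⁴/1.7 × 10⁻⁴)·(-1.90) = 14.259 °C.
Cooling required: 19.6 − (14.259) = 5.341 °C.

14.3 °C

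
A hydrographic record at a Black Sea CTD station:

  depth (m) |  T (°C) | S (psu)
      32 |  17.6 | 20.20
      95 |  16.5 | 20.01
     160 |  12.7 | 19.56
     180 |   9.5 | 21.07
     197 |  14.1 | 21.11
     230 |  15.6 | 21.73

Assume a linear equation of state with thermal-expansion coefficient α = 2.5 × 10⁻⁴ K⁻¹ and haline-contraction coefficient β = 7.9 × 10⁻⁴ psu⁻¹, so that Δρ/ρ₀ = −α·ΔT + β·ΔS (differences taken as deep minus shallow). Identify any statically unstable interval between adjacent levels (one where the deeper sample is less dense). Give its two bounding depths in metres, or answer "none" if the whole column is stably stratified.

Evaluate Δρ/ρ₀ = −αΔT + βΔS across each adjacent pair:
  32–95 m: −αΔT+βΔS = −(2.5 × 10⁻⁴)(-1.1)+(7.9 × 10⁻⁴)(-0.19) = 1.2 × 10⁻⁴ → stable
  95–160 m: −αΔT+βΔS = −(2.5 × 10⁻⁴)(-3.8)+(7.9 × 10⁻⁴)(-0.45) = 5.9 × 10⁻⁴ → stable
  160–180 m: −αΔT+βΔS = −(2.5 × 10⁻⁴)(-3.2)+(7.9 × 10⁻⁴)(+1.51) = 2.0 × 10⁻³ → stable
  180–197 m: −αΔT+βΔS = −(2.5 × 10⁻⁴)(+4.6)+(7.9 × 10⁻⁴)(+0.04) = -1.1 × 10⁻³ → UNSTABLE
  197–230 m: −αΔT+βΔS = −(2.5 × 10⁻⁴)(+1.5)+(7.9 × 10⁻⁴)(+0.62) = 1.1 × 10⁻⁴ → stable
The 180–197 m interval has Δρ < 0: lighter water underlies denser water.

180–197 m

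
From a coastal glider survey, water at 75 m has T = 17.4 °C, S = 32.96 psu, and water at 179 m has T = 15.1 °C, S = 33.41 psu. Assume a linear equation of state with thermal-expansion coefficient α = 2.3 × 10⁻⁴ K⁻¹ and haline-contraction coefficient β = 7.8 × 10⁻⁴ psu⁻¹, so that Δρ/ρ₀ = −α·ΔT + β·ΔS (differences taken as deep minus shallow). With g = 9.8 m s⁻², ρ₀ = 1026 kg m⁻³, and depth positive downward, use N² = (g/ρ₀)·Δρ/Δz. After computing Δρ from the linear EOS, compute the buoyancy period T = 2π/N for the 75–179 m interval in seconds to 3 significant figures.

690 s

ΔT = -2.3 K, ΔS = +0.45 psu (deep − shallow).
Δρ/ρ₀ = −αΔT + βΔS = 5.29 × 10⁻⁴ + 3.51 × 10⁻⁴ = 8.80 × 10⁻⁴, so Δρ ≈ 0.9029 kg m⁻³.
N² = (g/ρ₀)·Δρ/Δz = g·(Δρ/ρ₀)/Δz = 9.8 × 8.80 × 10⁻⁴ / 104 = 8.2923 × 10⁻⁵ s⁻².
N = √(8.2923 × 10⁻⁵) = 9.1062 × 10⁻³ rad s⁻¹ → T = 2π/N = 689.99 s ≈ 690 s.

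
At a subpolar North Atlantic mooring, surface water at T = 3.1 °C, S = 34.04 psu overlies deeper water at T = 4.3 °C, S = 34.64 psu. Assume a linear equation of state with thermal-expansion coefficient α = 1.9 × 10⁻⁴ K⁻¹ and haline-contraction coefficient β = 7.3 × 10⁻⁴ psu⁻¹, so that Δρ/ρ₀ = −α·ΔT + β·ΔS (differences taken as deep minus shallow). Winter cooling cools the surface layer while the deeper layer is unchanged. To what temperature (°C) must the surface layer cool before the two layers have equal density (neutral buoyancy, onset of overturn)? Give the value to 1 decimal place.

Neutral buoyancy requires Δρ = 0, i.e. −α(T_deep − T_surf′) + β(S_deep − S_surf) = 0.
T_surf′ = T_deep − (β/α)·ΔS = 4.3 − (7.3 × 10⁻⁴/1.9 × 10⁻⁴)·(+0.60) = 1.995 °C.
Cooling required: 3.1 − (1.995) = 1.105 °C.

2.0 °C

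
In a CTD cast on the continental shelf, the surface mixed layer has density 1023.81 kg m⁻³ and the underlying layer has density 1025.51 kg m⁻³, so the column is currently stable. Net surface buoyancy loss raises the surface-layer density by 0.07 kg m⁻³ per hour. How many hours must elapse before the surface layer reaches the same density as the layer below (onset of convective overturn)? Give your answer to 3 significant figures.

24.3 hours

Density deficit of the surface layer: 1025.51 − 1023.81 = 1.7 kg m⁻³.
Required change = 1.7 / 0.07 = 24.3 hours.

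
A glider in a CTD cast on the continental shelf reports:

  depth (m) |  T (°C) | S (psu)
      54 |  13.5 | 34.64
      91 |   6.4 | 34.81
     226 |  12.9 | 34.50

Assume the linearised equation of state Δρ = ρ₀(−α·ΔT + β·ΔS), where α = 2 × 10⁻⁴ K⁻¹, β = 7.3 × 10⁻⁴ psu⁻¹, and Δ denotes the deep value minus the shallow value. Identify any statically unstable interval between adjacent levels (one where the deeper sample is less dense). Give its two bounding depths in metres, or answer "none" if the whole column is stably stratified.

91–226 m

Evaluate Δρ/ρ₀ = −αΔT + βΔS across each adjacent pair:
  54–91 m: −αΔT+βΔS = −(2 × 10⁻⁴)(-7.1)+(7.3 × 10⁻⁴)(+0.17) = 1.5 × 10⁻³ → stable
  91–226 m: −αΔT+βΔS = −(2 × 10⁻⁴)(+6.5)+(7.3 × 10⁻⁴)(-0.31) = -1.5 × 10⁻³ → UNSTABLE
The 91–226 m interval has Δρ < 0: lighter water underlies denser water.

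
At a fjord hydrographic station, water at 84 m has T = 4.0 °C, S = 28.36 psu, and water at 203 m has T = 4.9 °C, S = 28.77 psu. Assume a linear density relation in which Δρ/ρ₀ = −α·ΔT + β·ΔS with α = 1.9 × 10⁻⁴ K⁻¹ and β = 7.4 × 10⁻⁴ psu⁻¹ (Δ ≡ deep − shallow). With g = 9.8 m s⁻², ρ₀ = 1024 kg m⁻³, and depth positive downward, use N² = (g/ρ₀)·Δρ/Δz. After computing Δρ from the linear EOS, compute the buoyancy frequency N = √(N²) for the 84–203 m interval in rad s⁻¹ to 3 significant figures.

ΔT = +0.9 K, ΔS = +0.41 psu (deep − shallow).
Δρ/ρ₀ = −αΔT + βΔS = -1.71 × 10⁻⁴ + 3.034 × 10⁻⁴ = 1.324 × 10⁻⁴, so Δρ ≈ 0.1356 kg m⁻³.
N² = (g/ρ₀)·Δρ/Δz = g·(Δρ/ρ₀)/Δz = 9.8 × 1.324 × 10⁻⁴ / 119 = 1.0904 × 10⁻⁵ s⁻².
N = √(1.0904 × 10⁻⁵) = 3.3021 × 10⁻³ rad s⁻¹ ≈ 3.30 × 10⁻³ rad s⁻¹.

3.30 × 10⁻³ rad s⁻¹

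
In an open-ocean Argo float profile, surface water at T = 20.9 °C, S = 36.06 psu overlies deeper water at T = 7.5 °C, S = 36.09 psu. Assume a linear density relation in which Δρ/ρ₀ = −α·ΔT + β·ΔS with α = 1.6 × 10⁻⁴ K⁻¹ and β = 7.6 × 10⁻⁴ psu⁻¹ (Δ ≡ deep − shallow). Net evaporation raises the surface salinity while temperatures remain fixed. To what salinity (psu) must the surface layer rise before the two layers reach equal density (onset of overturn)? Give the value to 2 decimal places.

Neutral buoyancy requires −α(T_deep − T_surf) + β(S_deep − S_surf′) = 0.
S_surf′ = S_deep − (α/β)·ΔT = 36.09 − (1.6 × 10⁻⁴/7.6 × 10⁻⁴)·(-13.4) = 38.9111 psu.
Increase required: 38.9111 − 36.06 = 2.8511 psu.

38.91 psu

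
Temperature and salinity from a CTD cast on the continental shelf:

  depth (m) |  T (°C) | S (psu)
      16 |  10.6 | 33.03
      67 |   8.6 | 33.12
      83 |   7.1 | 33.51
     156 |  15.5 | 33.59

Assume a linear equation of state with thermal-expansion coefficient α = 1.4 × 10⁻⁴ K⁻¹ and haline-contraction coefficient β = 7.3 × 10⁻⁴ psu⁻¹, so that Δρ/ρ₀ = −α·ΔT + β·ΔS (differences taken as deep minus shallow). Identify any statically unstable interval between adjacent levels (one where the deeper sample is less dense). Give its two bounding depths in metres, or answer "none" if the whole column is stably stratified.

83–156 m

Evaluate Δρ/ρ₀ = −αΔT + βΔS across each adjacent pair:
  16–67 m: −αΔT+βΔS = −(1.4 × 10⁻⁴)(-2.0)+(7.3 × 10⁻⁴)(+0.09) = 3.5 × 10⁻⁴ → stable
  67–83 m: −αΔT+βΔS = −(1.4 × 10⁻⁴)(-1.5)+(7.3 × 10⁻⁴)(+0.39) = 4.9 × 10⁻⁴ → stable
  83–156 m: −αΔT+βΔS = −(1.4 × 10⁻⁴)(+8.4)+(7.3 × 10⁻⁴)(+0.08) = -1.1 × 10⁻³ → UNSTABLE
The 83–156 m interval has Δρ < 0: lighter water underlies denser water.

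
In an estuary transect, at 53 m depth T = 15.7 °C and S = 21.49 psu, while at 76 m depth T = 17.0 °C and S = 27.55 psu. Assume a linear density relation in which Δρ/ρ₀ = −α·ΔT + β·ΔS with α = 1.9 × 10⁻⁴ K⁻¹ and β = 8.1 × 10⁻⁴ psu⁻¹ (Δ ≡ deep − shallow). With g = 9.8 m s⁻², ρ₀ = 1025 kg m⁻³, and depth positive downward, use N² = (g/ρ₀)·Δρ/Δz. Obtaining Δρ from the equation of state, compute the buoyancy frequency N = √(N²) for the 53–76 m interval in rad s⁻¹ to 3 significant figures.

0.0446 rad s⁻¹

ΔT = +1.3 K, ΔS = +6.06 psu (deep − shallow).
Δρ/ρ₀ = −αΔT + βΔS = -2.47 × 10⁻⁴ + 4.9086 × 10⁻³ = 4.6616 × 10⁻³, so Δρ ≈ 4.778 kg m⁻³.
N² = (g/ρ₀)·Δρ/Δz = g·(Δρ/ρ₀)/Δz = 9.8 × 4.6616 × 10⁻³ / 23 = 1.9862 × 10⁻³ s⁻².
N = √(1.9862 × 10⁻³) = 0.044567 rad s⁻¹ ≈ 0.0446 rad s⁻¹.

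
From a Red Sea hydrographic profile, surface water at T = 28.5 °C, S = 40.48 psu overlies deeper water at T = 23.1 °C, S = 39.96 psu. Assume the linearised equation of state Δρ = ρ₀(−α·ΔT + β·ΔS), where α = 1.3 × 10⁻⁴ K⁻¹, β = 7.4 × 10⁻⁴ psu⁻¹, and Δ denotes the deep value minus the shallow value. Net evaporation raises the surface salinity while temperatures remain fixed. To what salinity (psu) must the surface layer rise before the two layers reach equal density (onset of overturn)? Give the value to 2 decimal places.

Neutral buoyancy requires −α(T_deep − T_surf) + β(S_deep − S_surf′) = 0.
S_surf′ = S_deep − (α/β)·ΔT = 39.96 − (1.3 × 10⁻⁴/7.4 × 10⁻⁴)·(-5.4) = 40.9086 psu.
Increase required: 40.9086 − 40.48 = 0.4286 psu.

40.91 psu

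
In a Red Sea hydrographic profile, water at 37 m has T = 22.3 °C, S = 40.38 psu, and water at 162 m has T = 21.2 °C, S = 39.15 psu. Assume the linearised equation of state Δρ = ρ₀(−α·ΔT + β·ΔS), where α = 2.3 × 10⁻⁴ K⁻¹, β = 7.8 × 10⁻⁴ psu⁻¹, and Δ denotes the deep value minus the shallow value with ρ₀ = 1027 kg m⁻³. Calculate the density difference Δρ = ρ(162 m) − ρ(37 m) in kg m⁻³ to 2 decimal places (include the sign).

ΔT = -1.1 K, ΔS = -1.23 psu (deep − shallow).
Δρ/ρ₀ = −(2.3 × 10⁻⁴)(-1.1) + (7.8 × 10⁻⁴)(-1.23) = -7.064 × 10⁻⁴.
Δρ = 1027 × (-7.064 × 10⁻⁴) = -0.73 kg m⁻³.
Negative Δρ: lighter below, statically unstable.

-0.73 kg m⁻³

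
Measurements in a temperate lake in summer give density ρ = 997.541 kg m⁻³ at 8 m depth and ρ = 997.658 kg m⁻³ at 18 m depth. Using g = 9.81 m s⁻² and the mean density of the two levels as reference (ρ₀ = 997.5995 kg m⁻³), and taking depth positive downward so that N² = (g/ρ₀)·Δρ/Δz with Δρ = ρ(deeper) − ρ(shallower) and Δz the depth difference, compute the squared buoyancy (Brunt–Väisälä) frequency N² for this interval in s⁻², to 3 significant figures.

Δρ = 997.658 − 997.541 = 0.117 kg m⁻³ over Δz = 18 − 8 = 10 m.
N² = (9.81/997.5995) × (0.117/10) = 1.1505 × 10⁻⁴ s⁻² ≈ 1.15 × 10⁻⁴ s⁻².

1.15 × 10⁻⁴ s⁻²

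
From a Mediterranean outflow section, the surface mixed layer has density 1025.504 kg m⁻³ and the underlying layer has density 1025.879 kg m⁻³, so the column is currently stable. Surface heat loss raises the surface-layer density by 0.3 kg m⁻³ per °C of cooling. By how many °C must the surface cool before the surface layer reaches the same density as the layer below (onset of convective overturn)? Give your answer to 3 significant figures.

Density deficit of the surface layer: 1025.879 − 1025.504 = 0.375 kg m⁻³.
Required change = 0.375 / 0.3 = 1.25 °C.

1.25 °C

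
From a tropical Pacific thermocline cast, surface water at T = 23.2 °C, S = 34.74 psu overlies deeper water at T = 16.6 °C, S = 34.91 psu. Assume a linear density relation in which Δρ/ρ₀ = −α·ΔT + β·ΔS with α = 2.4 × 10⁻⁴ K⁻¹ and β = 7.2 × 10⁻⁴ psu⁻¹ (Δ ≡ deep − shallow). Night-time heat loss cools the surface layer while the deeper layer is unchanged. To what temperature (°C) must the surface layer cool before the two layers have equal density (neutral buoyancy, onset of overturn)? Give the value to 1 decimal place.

Neutral buoyancy requires Δρ = 0, i.e. −α(T_deep − T_surf′) + β(S_deep − S_surf) = 0.
T_surf′ = T_deep − (β/α)·ΔS = 16.6 − (7.2 × 10⁻⁴/2.4 × 10⁻⁴)·(+0.17) = 16.090 °C.
Cooling required: 23.2 − (16.090) = 7.110 °C.

16.1 °C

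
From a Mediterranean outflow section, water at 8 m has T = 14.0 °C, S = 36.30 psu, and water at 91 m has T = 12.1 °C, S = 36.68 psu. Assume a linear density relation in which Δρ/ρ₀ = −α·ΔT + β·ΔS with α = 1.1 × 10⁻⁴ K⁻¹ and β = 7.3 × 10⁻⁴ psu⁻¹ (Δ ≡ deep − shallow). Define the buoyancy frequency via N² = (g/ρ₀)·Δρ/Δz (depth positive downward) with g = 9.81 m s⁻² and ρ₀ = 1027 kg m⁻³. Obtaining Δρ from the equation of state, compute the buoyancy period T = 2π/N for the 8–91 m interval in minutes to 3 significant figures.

ΔT = -1.9 K, ΔS = +0.38 psu (deep − shallow).
Δρ/ρ₀ = −αΔT + βΔS = 2.09 × 10⁻⁴ + 2.774 × 10⁻⁴ = 4.864 × 10⁻⁴, so Δρ ≈ 0.4995 kg m⁻³.
N² = (g/ρ₀)·Δρ/Δz = g·(Δρ/ρ₀)/Δz = 9.81 × 4.864 × 10⁻⁴ / 83 = 5.7489 × 10⁻⁵ s⁻².
N = √(5.7489 × 10⁻⁵) = 7.5822 × 10⁻³ rad s⁻¹ → T = 2π/N = 828.68 s = 13.811 min ≈ 13.8 min.

13.8 min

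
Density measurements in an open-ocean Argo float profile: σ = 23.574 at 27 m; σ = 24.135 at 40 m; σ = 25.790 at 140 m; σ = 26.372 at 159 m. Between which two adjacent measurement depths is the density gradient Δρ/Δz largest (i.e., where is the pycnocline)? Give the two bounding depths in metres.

27–40 m

Compute the density gradient over each adjacent pair:
  27–40 m: Δρ/Δz = 0.561/13 = 0.043 kg m⁻⁴
  40–140 m: Δρ/Δz = 1.655/100 = 0.017 kg m⁻⁴
  140–159 m: Δρ/Δz = 0.582/19 = 0.031 kg m⁻⁴
The largest gradient is in the 27–40 m interval — the pycnocline.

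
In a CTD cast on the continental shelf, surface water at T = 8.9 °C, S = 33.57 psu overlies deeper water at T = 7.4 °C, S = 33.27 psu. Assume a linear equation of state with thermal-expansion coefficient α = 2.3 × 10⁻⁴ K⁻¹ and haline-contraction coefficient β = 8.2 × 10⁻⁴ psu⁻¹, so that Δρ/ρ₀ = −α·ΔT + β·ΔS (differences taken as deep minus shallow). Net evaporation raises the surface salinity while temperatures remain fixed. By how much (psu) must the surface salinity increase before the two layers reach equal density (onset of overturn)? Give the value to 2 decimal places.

Neutral buoyancy requires −α(T_deep − T_surf) + β(S_deep − S_surf′) = 0.
S_surf′ = S_deep − (α/β)·ΔT = 33.27 − (2.3 × 10⁻⁴/8.2 × 10⁻⁴)·(-1.5) = 33.6907 psu.
Increase required: 33.6907 − 33.57 = 0.1207 psu.

0.12 psu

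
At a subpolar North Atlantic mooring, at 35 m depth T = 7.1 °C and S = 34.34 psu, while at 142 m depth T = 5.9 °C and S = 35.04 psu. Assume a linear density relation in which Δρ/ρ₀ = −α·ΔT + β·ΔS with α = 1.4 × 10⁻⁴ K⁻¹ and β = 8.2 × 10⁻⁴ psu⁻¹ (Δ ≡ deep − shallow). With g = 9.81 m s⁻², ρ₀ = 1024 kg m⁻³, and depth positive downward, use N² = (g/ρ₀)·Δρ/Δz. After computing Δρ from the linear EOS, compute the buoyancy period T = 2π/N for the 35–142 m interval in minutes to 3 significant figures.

12.7 min

ΔT = -1.2 K, ΔS = +0.70 psu (deep − shallow).
Δρ/ρ₀ = −αΔT + βΔS = 1.68 × 10⁻⁴ + 5.74 × 10⁻⁴ = 7.42 × 10⁻⁴, so Δρ ≈ 0.7598 kg m⁻³.
N² = (g/ρ₀)·Δρ/Δz = g·(Δρ/ρ₀)/Δz = 9.81 × 7.42 × 10⁻⁴ / 107 = 6.8028 × 10⁻⁵ s⁻².
N = √(6.8028 × 10⁻⁵) = 8.2479 × 10⁻³ rad s⁻¹ → T = 2π/N = 761.79 s = 12.696 min ≈ 12.7 min.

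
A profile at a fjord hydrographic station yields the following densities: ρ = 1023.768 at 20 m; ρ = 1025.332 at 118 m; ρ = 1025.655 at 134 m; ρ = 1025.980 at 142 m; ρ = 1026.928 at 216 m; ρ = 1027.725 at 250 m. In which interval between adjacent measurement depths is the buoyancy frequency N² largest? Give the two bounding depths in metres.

134–142 m

Compute the density gradient over each adjacent pair:
  20–118 m: Δρ/Δz = 1.564/98 = 0.016 kg m⁻⁴
  118–134 m: Δρ/Δz = 0.323/16 = 0.020 kg m⁻⁴
  134–142 m: Δρ/Δz = 0.325/8 = 0.041 kg m⁻⁴
  142–216 m: Δρ/Δz = 0.948/74 = 0.013 kg m⁻⁴
  216–250 m: Δρ/Δz = 0.797/34 = 0.023 kg m⁻⁴
The largest gradient is in the 134–142 m interval — the pycnocline.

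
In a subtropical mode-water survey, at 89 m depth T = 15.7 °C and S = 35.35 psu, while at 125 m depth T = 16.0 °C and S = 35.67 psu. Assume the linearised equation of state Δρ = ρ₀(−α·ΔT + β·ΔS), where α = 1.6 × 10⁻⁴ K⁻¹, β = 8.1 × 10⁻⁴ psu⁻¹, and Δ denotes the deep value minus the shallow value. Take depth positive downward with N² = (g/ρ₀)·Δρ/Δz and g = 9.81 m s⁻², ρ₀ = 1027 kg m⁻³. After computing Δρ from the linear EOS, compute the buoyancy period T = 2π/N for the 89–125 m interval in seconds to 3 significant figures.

828 s

ΔT = +0.3 K, ΔS = +0.32 psu (deep − shallow).
Δρ/ρ₀ = −αΔT + βΔS = -4.80 × 10⁻⁵ + 2.592 × 10⁻⁴ = 2.112 × 10⁻⁴, so Δρ ≈ 0.2169 kg m⁻³.
N² = (g/ρ₀)·Δρ/Δz = g·(Δρ/ρ₀)/Δz = 9.81 × 2.112 × 10⁻⁴ / 36 = 5.7552 × 10⁻⁵ s⁻².
N = √(5.7552 × 10⁻⁵) = 7.5863 × 10⁻³ rad s⁻¹ → T = 2π/N = 828.23 s ≈ 828 s.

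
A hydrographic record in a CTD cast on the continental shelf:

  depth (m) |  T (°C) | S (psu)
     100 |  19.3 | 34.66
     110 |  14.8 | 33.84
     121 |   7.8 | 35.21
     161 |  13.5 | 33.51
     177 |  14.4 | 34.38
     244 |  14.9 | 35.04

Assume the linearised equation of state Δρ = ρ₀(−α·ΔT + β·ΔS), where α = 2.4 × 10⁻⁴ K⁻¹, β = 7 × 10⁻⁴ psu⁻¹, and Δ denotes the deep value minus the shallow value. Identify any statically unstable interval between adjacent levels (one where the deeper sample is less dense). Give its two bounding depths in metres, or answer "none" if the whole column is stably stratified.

121–161 m

Evaluate Δρ/ρ₀ = −αΔT + βΔS across each adjacent pair:
  100–110 m: −αΔT+βΔS = −(2.4 × 10⁻⁴)(-4.5)+(7 × 10⁻⁴)(-0.82) = 5.1 × 10⁻⁴ → stable
  110–121 m: −αΔT+βΔS = −(2.4 × 10⁻⁴)(-7.0)+(7 × 10⁻⁴)(+1.37) = 2.6 × 10⁻³ → stable
  121–161 m: −αΔT+βΔS = −(2.4 × 10⁻⁴)(+5.7)+(7 × 10⁻⁴)(-1.70) = -2.6 × 10⁻³ → UNSTABLE
  161–177 m: −αΔT+βΔS = −(2.4 × 10⁻⁴)(+0.9)+(7 × 10⁻⁴)(+0.87) = 3.9 × 10⁻⁴ → stable
  177–244 m: −αΔT+βΔS = −(2.4 × 10⁻⁴)(+0.5)+(7 × 10⁻⁴)(+0.66) = 3.4 × 10⁻⁴ → stable
The 121–161 m interval has Δρ < 0: lighter water underlies denser water.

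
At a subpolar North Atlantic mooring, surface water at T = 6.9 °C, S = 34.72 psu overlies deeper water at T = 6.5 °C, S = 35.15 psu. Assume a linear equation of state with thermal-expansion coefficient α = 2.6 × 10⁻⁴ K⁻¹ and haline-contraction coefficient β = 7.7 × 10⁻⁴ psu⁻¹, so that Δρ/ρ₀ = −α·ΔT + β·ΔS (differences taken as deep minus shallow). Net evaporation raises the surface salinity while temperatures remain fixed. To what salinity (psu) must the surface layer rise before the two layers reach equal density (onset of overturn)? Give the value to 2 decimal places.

35.29 psu

Neutral buoyancy requires −α(T_deep − T_surf) + β(S_deep − S_surf′) = 0.
S_surf′ = S_deep − (α/β)·ΔT = 35.15 − (2.6 × 10⁻⁴/7.7 × 10⁻⁴)·(-0.4) = 35.2851 psu.
Increase required: 35.2851 − 34.72 = 0.5651 psu.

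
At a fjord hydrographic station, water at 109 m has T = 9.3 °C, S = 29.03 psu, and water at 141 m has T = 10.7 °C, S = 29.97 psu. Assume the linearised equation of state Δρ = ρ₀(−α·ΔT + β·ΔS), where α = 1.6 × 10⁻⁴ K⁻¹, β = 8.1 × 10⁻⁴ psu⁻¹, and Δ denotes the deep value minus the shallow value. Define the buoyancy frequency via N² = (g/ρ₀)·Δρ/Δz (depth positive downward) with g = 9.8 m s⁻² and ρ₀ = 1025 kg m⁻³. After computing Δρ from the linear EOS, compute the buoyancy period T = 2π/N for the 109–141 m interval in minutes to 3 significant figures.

8.16 min

ΔT = +1.4 K, ΔS = +0.94 psu (deep − shallow).
Δρ/ρ₀ = −αΔT + βΔS = -2.24 × 10⁻⁴ + 7.614 × 10⁻⁴ = 5.374 × 10⁻⁴, so Δρ ≈ 0.5508 kg m⁻³.
N² = (g/ρ₀)·Δρ/Δz = g·(Δρ/ρ₀)/Δz = 9.8 × 5.374 × 10⁻⁴ / 32 = 1.6458 × 10⁻⁴ s⁻².
N = √(1.6458 × 10⁻⁴) = 0.012829 rad s⁻¹ → T = 2π/N = 489.76 s = 8.1627 min ≈ 8.16 min.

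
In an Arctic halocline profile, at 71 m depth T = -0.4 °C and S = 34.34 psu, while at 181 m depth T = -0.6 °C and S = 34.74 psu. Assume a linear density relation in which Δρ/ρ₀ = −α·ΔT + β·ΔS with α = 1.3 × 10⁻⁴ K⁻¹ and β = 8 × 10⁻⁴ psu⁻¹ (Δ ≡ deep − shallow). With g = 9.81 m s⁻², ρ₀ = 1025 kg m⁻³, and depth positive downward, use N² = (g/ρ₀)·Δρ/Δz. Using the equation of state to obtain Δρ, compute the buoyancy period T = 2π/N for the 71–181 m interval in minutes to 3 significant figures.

18.9 min

ΔT = -0.2 K, ΔS = +0.40 psu (deep − shallow).
Δρ/ρ₀ = −αΔT + βΔS = 2.60 × 10⁻⁵ + 3.20 × 10⁻⁴ = 3.46 × 10⁻⁴, so Δρ ≈ 0.3547 kg m⁻³.
N² = (g/ρ₀)·Δρ/Δz = g·(Δρ/ρ₀)/Δz = 9.81 × 3.46 × 10⁻⁴ / 110 = 3.0857 × 10⁻⁵ s⁻².
N = √(3.0857 × 10⁻⁵) = 5.5549 × 10⁻³ rad s⁻¹ → T = 2π/N = 1.1311 × 10³ s = 18.852 min ≈ 18.9 min.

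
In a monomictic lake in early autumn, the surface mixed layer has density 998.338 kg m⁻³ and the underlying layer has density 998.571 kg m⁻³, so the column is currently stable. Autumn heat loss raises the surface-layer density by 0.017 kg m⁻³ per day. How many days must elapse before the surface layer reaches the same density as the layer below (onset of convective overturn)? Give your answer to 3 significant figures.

Density deficit of the surface layer: 998.571 − 998.338 = 0.233 kg m⁻³.
Required change = 0.233 / 0.017 = 13.7 days.

13.7 days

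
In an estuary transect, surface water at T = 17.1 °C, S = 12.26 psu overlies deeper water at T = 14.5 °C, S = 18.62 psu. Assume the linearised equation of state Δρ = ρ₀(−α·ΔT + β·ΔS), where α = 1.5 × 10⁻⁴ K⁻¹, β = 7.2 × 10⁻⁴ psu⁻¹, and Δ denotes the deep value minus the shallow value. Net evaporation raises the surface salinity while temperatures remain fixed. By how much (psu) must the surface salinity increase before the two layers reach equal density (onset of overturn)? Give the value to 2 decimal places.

Neutral buoyancy requires −α(T_deep − T_surf) + β(S_deep − S_surf′) = 0.
S_surf′ = S_deep − (α/β)·ΔT = 18.62 − (1.5 × 10⁻⁴/7.2 × 10⁻⁴)·(-2.6) = 19.1617 psu.
Increase required: 19.1617 − 12.26 = 6.9017 psu.

6.90 psu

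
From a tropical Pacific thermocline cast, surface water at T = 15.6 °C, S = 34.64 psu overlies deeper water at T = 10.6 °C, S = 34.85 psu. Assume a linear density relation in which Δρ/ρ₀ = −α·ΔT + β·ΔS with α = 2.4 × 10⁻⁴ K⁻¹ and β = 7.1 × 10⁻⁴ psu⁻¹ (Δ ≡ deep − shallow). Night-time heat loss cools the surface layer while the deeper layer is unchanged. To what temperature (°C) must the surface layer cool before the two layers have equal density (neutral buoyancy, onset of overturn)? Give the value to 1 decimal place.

Neutral buoyancy requires Δρ = 0, i.e. −α(T_deep − T_surf′) + β(S_deep − S_surf) = 0.
T_surf′ = T_deep − (β/α)·ΔS = 10.6 − (7.1 × 10⁻⁴/2.4 × 10⁻⁴)·(+0.21) = 9.979 °C.
Cooling required: 15.6 − (9.979) = 5.621 °C.

10.0 °C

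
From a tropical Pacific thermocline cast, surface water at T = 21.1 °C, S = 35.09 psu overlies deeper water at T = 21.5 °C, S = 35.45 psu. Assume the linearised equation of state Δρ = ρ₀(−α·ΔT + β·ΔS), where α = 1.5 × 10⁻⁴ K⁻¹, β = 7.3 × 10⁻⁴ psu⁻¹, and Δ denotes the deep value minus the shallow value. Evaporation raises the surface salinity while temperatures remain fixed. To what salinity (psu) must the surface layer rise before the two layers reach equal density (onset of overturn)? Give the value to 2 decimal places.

35.37 psu

Neutral buoyancy requires −α(T_deep − T_surf) + β(S_deep − S_surf′) = 0.
S_surf′ = S_deep − (α/β)·ΔT = 35.45 − (1.5 × 10⁻⁴/7.3 × 10⁻⁴)·(+0.4) = 35.3678 psu.
Increase required: 35.3678 − 35.09 = 0.2778 psu.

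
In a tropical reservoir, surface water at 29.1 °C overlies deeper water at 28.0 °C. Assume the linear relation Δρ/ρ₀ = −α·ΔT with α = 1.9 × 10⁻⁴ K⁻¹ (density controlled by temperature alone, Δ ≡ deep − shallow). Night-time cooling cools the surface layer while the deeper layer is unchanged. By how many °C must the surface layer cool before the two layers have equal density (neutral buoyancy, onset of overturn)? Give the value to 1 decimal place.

1.1 °C

With temperature the only control, equal density requires T_surf′ = T_deep.
T_surf′ = 28.0 °C.
Cooling required: 29.1 − 28.0 = 1.1 °C.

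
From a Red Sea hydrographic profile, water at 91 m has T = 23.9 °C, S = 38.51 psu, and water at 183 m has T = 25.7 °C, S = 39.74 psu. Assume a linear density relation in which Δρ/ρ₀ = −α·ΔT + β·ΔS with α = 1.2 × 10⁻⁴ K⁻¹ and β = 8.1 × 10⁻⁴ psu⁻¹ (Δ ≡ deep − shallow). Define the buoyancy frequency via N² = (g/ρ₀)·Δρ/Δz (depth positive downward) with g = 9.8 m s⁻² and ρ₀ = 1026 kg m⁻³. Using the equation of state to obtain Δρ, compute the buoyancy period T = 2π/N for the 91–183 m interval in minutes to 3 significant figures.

11.5 min

ΔT = +1.8 K, ΔS = +1.23 psu (deep − shallow).
Δρ/ρ₀ = −αΔT + βΔS = -2.16 × 10⁻⁴ + 9.963 × 10⁻⁴ = 7.803 × 10⁻⁴, so Δρ ≈ 0.8006 kg m⁻³.
N² = (g/ρ₀)·Δρ/Δz = g·(Δρ/ρ₀)/Δz = 9.8 × 7.803 × 10⁻⁴ / 92 = 8.3119 × 10⁻⁵ s⁻².
N = √(8.3119 × 10⁻⁵) = 9.1170 × 10⁻³ rad s⁻¹ → T = 2π/N = 689.17 s = 11.486 min ≈ 11.5 min.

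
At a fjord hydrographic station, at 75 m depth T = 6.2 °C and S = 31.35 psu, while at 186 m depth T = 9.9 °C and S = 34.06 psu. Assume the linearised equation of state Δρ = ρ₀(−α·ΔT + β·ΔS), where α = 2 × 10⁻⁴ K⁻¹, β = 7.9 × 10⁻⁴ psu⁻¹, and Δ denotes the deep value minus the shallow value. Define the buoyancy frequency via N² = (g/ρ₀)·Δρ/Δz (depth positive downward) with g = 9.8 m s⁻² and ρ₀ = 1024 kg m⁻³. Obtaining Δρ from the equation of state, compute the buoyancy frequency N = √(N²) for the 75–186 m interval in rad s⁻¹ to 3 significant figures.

ΔT = +3.7 K, ΔS = +2.71 psu (deep − shallow).
Δρ/ρ₀ = −αΔT + βΔS = -7.40 × 10⁻⁴ + 2.1409 × 10⁻³ = 1.4009 × 10⁻³, so Δρ ≈ 1.435 kg m⁻³.
N² = (g/ρ₀)·Δρ/Δz = g·(Δρ/ρ₀)/Δz = 9.8 × 1.4009 × 10⁻³ / 111 = 1.2368 × 10⁻⁴ s⁻².
N = √(1.2368 × 10⁻⁴) = 0.011121 rad s⁻¹ ≈ 0.0111 rad s⁻¹.

0.0111 rad s⁻¹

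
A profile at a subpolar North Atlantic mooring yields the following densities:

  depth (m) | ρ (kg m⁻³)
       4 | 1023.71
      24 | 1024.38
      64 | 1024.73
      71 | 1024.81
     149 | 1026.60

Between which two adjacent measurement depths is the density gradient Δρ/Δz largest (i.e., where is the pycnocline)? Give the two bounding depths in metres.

Compute the density gradient over each adjacent pair:
  4–24 m: Δρ/Δz = 0.67/20 = 0.034 kg m⁻⁴
  24–64 m: Δρ/Δz = 0.35/40 = 8.7 × 10⁻³ kg m⁻⁴
  64–71 m: Δρ/Δz = 0.08/7 = 0.011 kg m⁻⁴
  71–149 m: Δρ/Δz = 1.79/78 = 0.023 kg m⁻⁴
The largest gradient is in the 4–24 m interval — the pycnocline.

4–24 m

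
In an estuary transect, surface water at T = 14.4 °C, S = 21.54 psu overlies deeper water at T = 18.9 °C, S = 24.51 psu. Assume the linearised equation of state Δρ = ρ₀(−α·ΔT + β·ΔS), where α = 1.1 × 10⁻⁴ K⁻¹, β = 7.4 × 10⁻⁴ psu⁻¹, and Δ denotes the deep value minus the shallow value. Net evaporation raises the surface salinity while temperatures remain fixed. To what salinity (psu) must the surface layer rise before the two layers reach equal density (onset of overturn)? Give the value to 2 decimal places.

23.84 psu

Neutral buoyancy requires −α(T_deep − T_surf) + β(S_deep − S_surf′) = 0.
S_surf′ = S_deep − (α/β)·ΔT = 24.51 − (1.1 × 10⁻⁴/7.4 × 10⁻⁴)·(+4.5) = 23.8411 psu.
Increase required: 23.8411 − 21.54 = 2.3011 psu.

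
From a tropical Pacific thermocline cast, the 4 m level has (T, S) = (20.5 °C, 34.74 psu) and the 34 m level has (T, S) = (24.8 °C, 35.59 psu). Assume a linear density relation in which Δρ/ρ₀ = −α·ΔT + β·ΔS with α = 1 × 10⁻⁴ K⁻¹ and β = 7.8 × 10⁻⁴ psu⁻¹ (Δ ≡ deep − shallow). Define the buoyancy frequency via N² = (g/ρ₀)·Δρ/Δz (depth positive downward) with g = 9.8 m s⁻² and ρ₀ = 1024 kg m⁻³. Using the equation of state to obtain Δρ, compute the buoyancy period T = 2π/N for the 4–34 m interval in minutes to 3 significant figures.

12.0 min

ΔT = +4.3 K, ΔS = +0.85 psu (deep − shallow).
Δρ/ρ₀ = −αΔT + βΔS = -4.30 × 10⁻⁴ + 6.63 × 10⁻⁴ = 2.33 × 10⁻⁴, so Δρ ≈ 0.2386 kg m⁻³.
N² = (g/ρ₀)·Δρ/Δz = g·(Δρ/ρ₀)/Δz = 9.8 × 2.33 × 10⁻⁴ / 30 = 7.6113 × 10⁻⁵ s⁻².
N = √(7.6113 × 10⁻⁵) = 8.7243 × 10⁻³ rad s⁻¹ → T = 2π/N = 720.19 s = 12.003 min ≈ 12.0 min.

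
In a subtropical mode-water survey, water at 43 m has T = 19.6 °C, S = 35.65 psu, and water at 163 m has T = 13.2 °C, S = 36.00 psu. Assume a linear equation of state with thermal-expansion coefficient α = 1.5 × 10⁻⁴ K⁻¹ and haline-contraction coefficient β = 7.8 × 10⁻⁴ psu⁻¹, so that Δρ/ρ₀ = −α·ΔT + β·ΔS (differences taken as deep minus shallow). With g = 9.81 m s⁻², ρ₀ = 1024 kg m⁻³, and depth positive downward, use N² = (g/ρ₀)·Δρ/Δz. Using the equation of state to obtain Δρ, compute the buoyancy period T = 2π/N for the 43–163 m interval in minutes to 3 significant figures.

ΔT = -6.4 K, ΔS = +0.35 psu (deep − shallow).
Δρ/ρ₀ = −αΔT + βΔS = 9.60 × 10⁻⁴ + 2.73 × 10⁻⁴ = 1.233 × 10⁻³, so Δρ ≈ 1.263 kg m⁻³.
N² = (g/ρ₀)·Δρ/Δz = g·(Δρ/ρ₀)/Δz = 9.81 × 1.233 × 10⁻³ / 120 = 1.0080 × 10⁻⁴ s⁻².
N = √(1.0080 × 10⁻⁴) = 0.010040 rad s⁻¹ → T = 2π/N = 625.82 s = 10.430 min ≈ 10.4 min.

10.4 min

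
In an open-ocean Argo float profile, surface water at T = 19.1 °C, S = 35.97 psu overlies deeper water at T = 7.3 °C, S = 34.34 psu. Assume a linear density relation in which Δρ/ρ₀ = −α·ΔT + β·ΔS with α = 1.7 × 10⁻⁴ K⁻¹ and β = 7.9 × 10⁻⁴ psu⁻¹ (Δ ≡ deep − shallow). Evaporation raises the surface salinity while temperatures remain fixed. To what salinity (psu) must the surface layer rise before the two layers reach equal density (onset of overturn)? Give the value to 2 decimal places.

36.88 psu

Neutral buoyancy requires −α(T_deep − T_surf) + β(S_deep − S_surf′) = 0.
S_surf′ = S_deep − (α/β)·ΔT = 34.34 − (1.7 × 10⁻⁴/7.9 × 10⁻⁴)·(-11.8) = 36.8792 psu.
Increase required: 36.8792 − 35.97 = 0.9092 psu.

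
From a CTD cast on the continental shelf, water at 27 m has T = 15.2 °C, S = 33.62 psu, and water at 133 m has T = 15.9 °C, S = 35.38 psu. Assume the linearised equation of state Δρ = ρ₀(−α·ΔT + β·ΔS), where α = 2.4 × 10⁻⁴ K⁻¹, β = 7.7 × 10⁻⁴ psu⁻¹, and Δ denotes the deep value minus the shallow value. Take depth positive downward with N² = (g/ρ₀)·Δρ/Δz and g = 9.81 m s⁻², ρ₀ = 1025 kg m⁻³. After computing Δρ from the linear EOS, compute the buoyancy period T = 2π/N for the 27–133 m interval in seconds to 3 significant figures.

599 s

ΔT = +0.7 K, ΔS = +1.76 psu (deep − shallow).
Δρ/ρ₀ = −αΔT + βΔS = -1.68 × 10⁻⁴ + 1.3552 × 10⁻³ = 1.1872 × 10⁻³, so Δρ ≈ 1.217 kg m⁻³.
N² = (g/ρ₀)·Δρ/Δz = g·(Δρ/ρ₀)/Δz = 9.81 × 1.1872 × 10⁻³ / 106 = 1.0987 × 10⁻⁴ s⁻².
N = √(1.0987 × 10⁻⁴) = 0.010482 rad s⁻¹ → T = 2π/N = 599.43 s ≈ 599 s.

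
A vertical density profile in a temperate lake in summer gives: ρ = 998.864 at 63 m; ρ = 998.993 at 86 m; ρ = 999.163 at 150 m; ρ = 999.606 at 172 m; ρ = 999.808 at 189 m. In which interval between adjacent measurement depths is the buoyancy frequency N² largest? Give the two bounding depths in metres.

150–172 m

Compute the density gradient over each adjacent pair:
  63–86 m: Δρ/Δz = 0.129/23 = 5.6 × 10⁻³ kg m⁻⁴
  86–150 m: Δρ/Δz = 0.170/64 = 2.7 × 10⁻³ kg m⁻⁴
  150–172 m: Δρ/Δz = 0.443/22 = 0.020 kg m⁻⁴
  172–189 m: Δρ/Δz = 0.202/17 = 0.012 kg m⁻⁴
The largest gradient is in the 150–172 m interval — the pycnocline.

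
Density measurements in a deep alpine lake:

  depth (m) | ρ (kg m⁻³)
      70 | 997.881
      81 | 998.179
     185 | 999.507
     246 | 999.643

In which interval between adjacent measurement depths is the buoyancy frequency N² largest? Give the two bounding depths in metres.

70–81 m

Compute the density gradient over each adjacent pair:
  70–81 m: Δρ/Δz = 0.298/11 = 0.027 kg m⁻⁴
  81–185 m: Δρ/Δz = 1.328/104 = 0.013 kg m⁻⁴
  185–246 m: Δρ/Δz = 0.136/61 = 2.2 × 10⁻³ kg m⁻⁴
The largest gradient is in the 70–81 m interval — the pycnocline.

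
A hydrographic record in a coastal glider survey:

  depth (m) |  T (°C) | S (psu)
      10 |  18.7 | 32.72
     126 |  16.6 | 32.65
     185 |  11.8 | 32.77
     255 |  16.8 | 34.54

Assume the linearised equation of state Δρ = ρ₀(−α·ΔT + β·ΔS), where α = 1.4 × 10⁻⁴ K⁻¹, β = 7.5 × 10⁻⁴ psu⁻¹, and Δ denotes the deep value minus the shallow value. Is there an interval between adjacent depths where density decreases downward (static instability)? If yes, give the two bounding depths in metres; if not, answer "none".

none

Evaluate Δρ/ρ₀ = −αΔT + βΔS across each adjacent pair:
  10–126 m: −αΔT+βΔS = −(1.4 × 10⁻⁴)(-2.1)+(7.5 × 10⁻⁴)(-0.07) = 2.4 × 10⁻⁴ → stable
  126–185 m: −αΔT+βΔS = −(1.4 × 10⁻⁴)(-4.8)+(7.5 × 10⁻⁴)(+0.12) = 7.6 × 10⁻⁴ → stable
  185–255 m: −αΔT+βΔS = −(1.4 × 10⁻⁴)(+5.0)+(7.5 × 10⁻⁴)(+1.77) = 6.3 × 10⁻⁴ → stable
Every interval has Δρ > 0: the column is stably stratified throughout.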